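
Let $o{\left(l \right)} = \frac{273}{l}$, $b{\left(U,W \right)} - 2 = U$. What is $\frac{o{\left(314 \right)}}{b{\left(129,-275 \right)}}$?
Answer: $\frac{273}{41134} \approx 0.0066368$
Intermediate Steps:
$b{\left(U,W \right)} = 2 + U$
$\frac{o{\left(314 \right)}}{b{\left(129,-275 \right)}} = \frac{273 \cdot \frac{1}{314}}{2 + 129} = \frac{273 \cdot \frac{1}{314}}{131} = \frac{273}{314} \cdot \frac{1}{131} = \frac{273}{41134}$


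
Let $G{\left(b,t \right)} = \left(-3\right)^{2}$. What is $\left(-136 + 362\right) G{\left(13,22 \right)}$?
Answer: $2034$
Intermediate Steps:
$G{\left(b,t \right)} = 9$
$\left(-136 + 362\right) G{\left(13,22 \right)} = \left(-136 + 362\right) 9 = 226 \cdot 9 = 2034$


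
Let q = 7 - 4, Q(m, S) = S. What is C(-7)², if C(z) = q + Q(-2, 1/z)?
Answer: 400/49 ≈ 8.1633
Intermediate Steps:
q = 3
C(z) = 3 + 1/z
C(-7)² = (3 + 1/(-7))² = (3 - ⅐)² = (20/7)² = 400/49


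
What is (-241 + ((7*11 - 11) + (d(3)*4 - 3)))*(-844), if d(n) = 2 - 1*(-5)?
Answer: 126600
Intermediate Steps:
d(n) = 7 (d(n) = 2 + 5 = 7)
(-241 + ((7*11 - 11) + (d(3)*4 - 3)))*(-844) = (-241 + ((7*11 - 11) + (7*4 - 3)))*(-844) = (-241 + ((77 - 11) + (28 - 3)))*(-844) = (-241 + (66 + 25))*(-844) = (-241 + 91)*(-844) = -150*(-844) = 126600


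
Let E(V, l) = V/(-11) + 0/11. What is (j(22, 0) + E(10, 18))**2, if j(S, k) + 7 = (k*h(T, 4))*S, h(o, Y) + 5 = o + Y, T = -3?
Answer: 7569/121 ≈ 62.554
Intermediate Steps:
h(o, Y) = -5 + Y + o (h(o, Y) = -5 + (o + Y) = -5 + (Y + o) = -5 + Y + o)
j(S, k) = -7 - 4*S*k (j(S, k) = -7 + (k*(-5 + 4 - 3))*S = -7 + (k*(-4))*S = -7 + (-4*k)*S = -7 - 4*S*k)
E(V, l) = -V/11 (E(V, l) = V*(-1/11) + 0*(1/11) = -V/11 + 0 = -V/11)
(j(22, 0) + E(10, 18))**2 = ((-7 - 4*22*0) - 1/11*10)**2 = ((-7 + 0) - 10/11)**2 = (-7 - 10/11)**2 = (-87/11)**2 = 7569/121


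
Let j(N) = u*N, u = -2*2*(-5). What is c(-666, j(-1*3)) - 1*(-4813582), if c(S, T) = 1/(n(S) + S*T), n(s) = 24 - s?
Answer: 195672108301/40650 ≈ 4.8136e+6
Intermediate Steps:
u = 20 (u = -4*(-5) = 20)
j(N) = 20*N
c(S, T) = 1/(24 - S + S*T) (c(S, T) = 1/((24 - S) + S*T) = 1/(24 - S + S*T))
c(-666, j(-1*3)) - 1*(-4813582) = 1/(24 - 1*(-666) - 13320*(-1*3)) - 1*(-4813582) = 1/(24 + 666 - 13320*(-3)) + 4813582 = 1/(24 + 666 - 666*(-60)) + 4813582 = 1/(24 + 666 + 39960) + 4813582 = 1/40650 + 4813582 = 195672108301/40650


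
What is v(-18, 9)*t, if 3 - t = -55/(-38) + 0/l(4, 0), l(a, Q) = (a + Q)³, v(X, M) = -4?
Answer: -118/19 ≈ -6.2105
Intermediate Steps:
l(a, Q) = (Q + a)³
t = 59/38 (t = 3 - (-55/(-38) + 0/((0 + 4)³)) = 3 - (-55*(-1/38) + 0/(4³)) = 3 - (55/38 + 0/64) = 3 - (55/38 + 0*(1/64)) = 3 - (55/38 + 0) = 3 - 1*55/38 = 3 - 55/38 = 59/38 ≈ 1.5526)
v(-18, 9)*t = -4*59/38 = -118/19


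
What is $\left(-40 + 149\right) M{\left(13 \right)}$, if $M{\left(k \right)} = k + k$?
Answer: $2834$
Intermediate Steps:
$M{\left(k \right)} = 2 k$
$\left(-40 + 149\right) M{\left(13 \right)} = \left(-40 + 149\right) 2 \cdot 13 = 109 \cdot 26 = 2834$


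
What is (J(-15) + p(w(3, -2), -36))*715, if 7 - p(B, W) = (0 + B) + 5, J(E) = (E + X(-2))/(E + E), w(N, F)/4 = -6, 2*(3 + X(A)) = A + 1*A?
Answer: 57200/3 ≈ 19067.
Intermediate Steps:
X(A) = -3 + A (X(A) = -3 + (A + 1*A)/2 = -3 + (A + A)/2 = -3 + (2*A)/2 = -3 + A)
w(N, F) = -24 (w(N, F) = 4*(-6) = -24)
J(E) = (-5 + E)/(2*E) (J(E) = (E + (-3 - 2))/(E + E) = (E - 5)/((2*E)) = (-5 + E)*(1/(2*E)) = (-5 + E)/(2*E))
p(B, W) = 2 - B (p(B, W) = 7 - ((0 + B) + 5) = 7 - (B + 5) = 7 - (5 + B) = 7 + (-5 - B) = 2 - B)
(J(-15) + p(w(3, -2), -36))*715 = ((½)*(-5 - 15)/(-15) + (2 - 1*(-24)))*715 = ((½)*(-1/15)*(-20) + (2 + 24))*715 = (⅔ + 26)*715 = (80/3)*715 = 57200/3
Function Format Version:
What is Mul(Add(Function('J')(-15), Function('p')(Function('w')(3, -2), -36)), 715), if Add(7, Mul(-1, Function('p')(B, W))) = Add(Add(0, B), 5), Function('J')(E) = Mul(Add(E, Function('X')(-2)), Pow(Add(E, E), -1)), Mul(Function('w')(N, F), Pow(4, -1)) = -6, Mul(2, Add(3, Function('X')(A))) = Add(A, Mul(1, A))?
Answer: Rational(57200, 3) ≈ 19067.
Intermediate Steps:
Function('X')(A) = Add(-3, A) (Function('X')(A) = Add(-3, Mul(Rational(1, 2), Add(A, Mul(1, A)))) = Add(-3, Mul(Rational(1, 2), Add(A, A))) = Add(-3, Mul(Rational(1, 2), Mul(2, A))) = Add(-3, A))
Function('w')(N, F) = -24 (Function('w')(N, F) = Mul(4, -6) = -24)
Function('J')(E) = Mul(Rational(1, 2), Pow(E, -1), Add(-5, E)) (Function('J')(E) = Mul(Add(E, Add(-3, -2)), Pow(Add(E, E), -1)) = Mul(Add(E, -5), Pow(Mul(2, E), -1)) = Mul(Add(-5, E), Mul(Rational(1, 2), Pow(E, -1))) = Mul(Rational(1, 2), Pow(E, -1), Add(-5, E)))
Function('p')(B, W) = Add(2, Mul(-1, B)) (Function('p')(B, W) = Add(7, Mul(-1, Add(Add(0, B), 5))) = Add(7, Mul(-1, Add(B, 5))) = Add(7, Mul(-1, Add(5, B))) = Add(7, Add(-5, Mul(-1, B))) = Add(2, Mul(-1, B)))
Mul(Add(Function('J')(-15), Function('p')(Function('w')(3, -2), -36)), 715) = Mul(Add(Mul(Rational(1, 2), Pow(-15, -1), Add(-5, -15)), Add(2, Mul(-1, -24))), 715) = Mul(Add(Mul(Rational(1, 2), Rational(-1, 15), -20), Add(2, 24)), 715) = Mul(Add(Rational(2, 3), 26), 715) = Mul(Rational(80, 3), 715) = Rational(57200, 3)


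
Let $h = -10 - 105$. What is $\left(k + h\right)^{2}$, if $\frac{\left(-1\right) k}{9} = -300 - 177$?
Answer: $17455684$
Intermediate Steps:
$k = 4293$ ($k = - 9 \left(-300 - 177\right) = \left(-9\right) \left(-477\right) = 4293$)
$h = -115$ ($h = -10 - 105 = -115$)
$\left(k + h\right)^{2} = \left(4293 - 115\right)^{2} = 4178^{2} = 17455684$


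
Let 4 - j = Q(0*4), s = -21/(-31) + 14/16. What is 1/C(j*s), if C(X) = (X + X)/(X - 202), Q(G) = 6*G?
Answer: -12139/770 ≈ -15.765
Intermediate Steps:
s = 385/248 (s = -21*(-1/31) + 14*(1/16) = 21/31 + 7/8 = 385/248 ≈ 1.5524)
j = 4 (j = 4 - 6*0*4 = 4 - 6*0 = 4 - 1*0 = 4 + 0 = 4)
C(X) = 2*X/(-202 + X) (C(X) = (2*X)/(-202 + X) = 2*X/(-202 + X))
1/C(j*s) = 1/(2*(4*(385/248))/(-202 + 4*(385/248))) = 1/(2*(385/62)/(-202 + 385/62)) = 1/(2*(385/62)/(-12139/62)) = 1/(2*(385/62)*(-62/12139)) = 1/(-770/12139) = -12139/770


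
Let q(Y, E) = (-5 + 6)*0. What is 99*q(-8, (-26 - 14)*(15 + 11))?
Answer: 0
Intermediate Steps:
q(Y, E) = 0 (q(Y, E) = 1*0 = 0)
99*q(-8, (-26 - 14)*(15 + 11)) = 99*0 = 0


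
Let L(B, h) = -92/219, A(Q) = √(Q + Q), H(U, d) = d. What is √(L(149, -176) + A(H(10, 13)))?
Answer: √(-20148 + 47961*√26)/219 ≈ 2.1631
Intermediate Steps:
A(Q) = √2*√Q (A(Q) = √(2*Q) = √2*√Q)
L(B, h) = -92/219 (L(B, h) = -92*1/219 = -92/219)
√(L(149, -176) + A(H(10, 13))) = √(-92/219 + √2*√13) = √(-92/219 + √26)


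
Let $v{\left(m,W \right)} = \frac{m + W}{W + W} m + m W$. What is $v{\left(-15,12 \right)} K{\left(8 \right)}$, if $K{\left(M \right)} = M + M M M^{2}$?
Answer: $-731025$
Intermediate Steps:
$v{\left(m,W \right)} = W m + \frac{m \left(W + m\right)}{2 W}$ ($v{\left(m,W \right)} = \frac{W + m}{2 W} m + W m = \frac{m \left(W + m\right)}{2 W} + W m = W m + \frac{m \left(W + m\right)}{2 W}$)
$K{\left(M \right)} = M + M^{4}$ ($K{\left(M \right)} = M + M M^{3} = M + M^{4}$)
$v{\left(-15,12 \right)} K{\left(8 \right)} = \frac{1}{2} \left(-15\right) \frac{1}{12} \left(-15 + 12 \left(1 + 2 \cdot 12\right)\right) \left(8 + 8^{4}\right) = \frac{1}{2} \left(-15\right) \frac{1}{12} \left(-15 + 12 \left(1 + 24\right)\right) \left(8 + 4096\right) = \frac{1}{2} \left(-15\right) \frac{1}{12} \left(-15 + 12 \cdot 25\right) 4104 = \frac{1}{2} \left(-15\right) \frac{1}{12} \left(-15 + 300\right) 4104 = \frac{1}{2} \left(-15\right) \frac{1}{12} \cdot 285 \cdot 4104 = \left(- \frac{1425}{8}\right) 4104 = -731025$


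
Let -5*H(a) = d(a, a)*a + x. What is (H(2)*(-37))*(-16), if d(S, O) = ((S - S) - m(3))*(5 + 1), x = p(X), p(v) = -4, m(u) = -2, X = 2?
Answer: -2368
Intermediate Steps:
x = -4
d(S, O) = 12 (d(S, O) = ((S - S) - 1*(-2))*(5 + 1) = (0 + 2)*6 = 2*6 = 12)
H(a) = ⅘ - 12*a/5 (H(a) = -(12*a - 4)/5 = -(-4 + 12*a)/5 = ⅘ - 12*a/5)
(H(2)*(-37))*(-16) = ((⅘ - 12/5*2)*(-37))*(-16) = ((⅘ - 24/5)*(-37))*(-16) = -4*(-37)*(-16) = 148*(-16) = -2368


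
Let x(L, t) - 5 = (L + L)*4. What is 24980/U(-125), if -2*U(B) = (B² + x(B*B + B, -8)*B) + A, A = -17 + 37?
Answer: 2498/774249 ≈ 0.0032264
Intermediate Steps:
x(L, t) = 5 + 8*L (x(L, t) = 5 + (L + L)*4 = 5 + (2*L)*4 = 5 + 8*L)
A = 20
U(B) = -10 - B²/2 - B*(5 + 8*B + 8*B²)/2 (U(B) = -((B² + (5 + 8*(B*B + B))*B) + 20)/2 = -((B² + (5 + 8*(B² + B))*B) + 20)/2 = -((B² + (5 + 8*(B + B²))*B) + 20)/2 = -((B² + (5 + (8*B + 8*B²))*B) + 20)/2 = -((B² + (5 + 8*B + 8*B²)*B) + 20)/2 = -((B² + B*(5 + 8*B + 8*B²)) + 20)/2 = -(20 + B² + B*(5 + 8*B + 8*B²))/2 = -10 - B²/2 - B*(5 + 8*B + 8*B²)/2)
24980/U(-125) = 24980/(-10 - ½*(-125)² - ½*(-125)*(5 + 8*(-125)*(1 - 125))) = 24980/(-10 - ½*15625 - ½*(-125)*(5 + 8*(-125)*(-124))) = 24980/(-10 - 15625/2 - ½*(-125)*(5 + 124000)) = 24980/(-10 - 15625/2 - ½*(-125)*124005) = 24980/(-10 - 15625/2 + 15500625/2) = 24980/7742490 = 24980*(1/7742490) = 2498/774249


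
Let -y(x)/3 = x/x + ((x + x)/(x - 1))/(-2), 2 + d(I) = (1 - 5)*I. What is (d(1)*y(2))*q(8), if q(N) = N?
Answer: -144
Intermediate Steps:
d(I) = -2 - 4*I (d(I) = -2 + (1 - 5)*I = -2 - 4*I)
y(x) = -3 + 3*x/(-1 + x) (y(x) = -3*(x/x + ((x + x)/(x - 1))/(-2)) = -3*(1 + ((2*x)/(-1 + x))*(-½)) = -3*(1 + (2*x/(-1 + x))*(-½)) = -3*(1 - x/(-1 + x)) = -3 + 3*x/(-1 + x))
(d(1)*y(2))*q(8) = ((-2 - 4*1)*(3/(-1 + 2)))*8 = ((-2 - 4)*(3/1))*8 = -18*8 = -144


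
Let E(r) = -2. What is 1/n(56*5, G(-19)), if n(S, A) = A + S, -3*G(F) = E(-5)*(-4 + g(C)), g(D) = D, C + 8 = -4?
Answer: 3/808 ≈ 0.0037129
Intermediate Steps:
C = -12 (C = -8 - 4 = -12)
G(F) = -32/3 (G(F) = -(-2)*(-4 - 12)/3 = -(-2)*(-16)/3 = -⅓*32 = -32/3)
1/n(56*5, G(-19)) = 1/(-32/3 + 56*5) = 1/(-32/3 + 280) = 1/(808/3) = 3/808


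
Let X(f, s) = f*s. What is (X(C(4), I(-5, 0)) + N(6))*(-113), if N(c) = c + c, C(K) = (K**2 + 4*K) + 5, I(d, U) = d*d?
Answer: -105881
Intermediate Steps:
I(d, U) = d**2
C(K) = 5 + K**2 + 4*K
N(c) = 2*c
(X(C(4), I(-5, 0)) + N(6))*(-113) = ((5 + 4**2 + 4*4)*(-5)**2 + 2*6)*(-113) = ((5 + 16 + 16)*25 + 12)*(-113) = (37*25 + 12)*(-113) = (925 + 12)*(-113) = 937*(-113) = -105881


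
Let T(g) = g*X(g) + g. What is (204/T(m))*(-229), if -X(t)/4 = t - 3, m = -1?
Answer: 2748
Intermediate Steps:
X(t) = 12 - 4*t (X(t) = -4*(t - 3) = -4*(-3 + t) = 12 - 4*t)
T(g) = g + g*(12 - 4*g) (T(g) = g*(12 - 4*g) + g = g + g*(12 - 4*g))
(204/T(m))*(-229) = (204/((-(13 - 4*(-1)))))*(-229) = (204/((-(13 + 4))))*(-229) = (204/((-1*17)))*(-229) = (204/(-17))*(-229) = (204*(-1/17))*(-229) = -12*(-229) = 2748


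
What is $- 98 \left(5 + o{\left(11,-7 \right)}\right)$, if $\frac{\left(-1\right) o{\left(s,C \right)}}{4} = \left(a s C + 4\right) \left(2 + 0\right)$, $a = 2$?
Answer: $-118090$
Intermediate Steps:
$o{\left(s,C \right)} = -32 - 16 C s$ ($o{\left(s,C \right)} = - 4 \left(2 s C + 4\right) \left(2 + 0\right) = - 4 \left(2 C s + 4\right) 2 = - 4 \left(4 + 2 C s\right) 2 = - 4 \left(8 + 4 C s\right) = -32 - 16 C s$)
$- 98 \left(5 + o{\left(11,-7 \right)}\right) = - 98 \left(5 - \left(32 - 1232\right)\right) = - 98 \left(5 + \left(-32 + 1232\right)\right) = - 98 \left(5 + 1200\right) = \left(-98\right) 1205 = -118090$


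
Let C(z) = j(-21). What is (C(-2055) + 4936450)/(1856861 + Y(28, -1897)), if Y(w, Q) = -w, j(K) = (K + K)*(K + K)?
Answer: 4938214/1856833 ≈ 2.6595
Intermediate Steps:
j(K) = 4*K**2 (j(K) = (2*K)*(2*K) = 4*K**2)
C(z) = 1764 (C(z) = 4*(-21)**2 = 4*441 = 1764)
(C(-2055) + 4936450)/(1856861 + Y(28, -1897)) = (1764 + 4936450)/(1856861 - 1*28) = 4938214/(1856861 - 28) = 4938214/1856833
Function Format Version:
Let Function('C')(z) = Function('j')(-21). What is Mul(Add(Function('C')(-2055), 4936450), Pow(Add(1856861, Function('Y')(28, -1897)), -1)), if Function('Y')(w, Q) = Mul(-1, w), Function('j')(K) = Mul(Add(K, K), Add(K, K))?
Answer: Rational(4938214, 1856833) ≈ 2.6595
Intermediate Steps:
Function('j')(K) = Mul(4, Pow(K, 2)) (Function('j')(K) = Mul(Mul(2, K), Mul(2, K)) = Mul(4, Pow(K, 2)))
Function('C')(z) = 1764 (Function('C')(z) = Mul(4, Pow(-21, 2)) = Mul(4, 441) = 1764)
Mul(Add(Function('C')(-2055), 4936450), Pow(Add(1856861, Function('Y')(28, -1897)), -1)) = Mul(Add(1764, 4936450), Pow(Add(1856861, Mul(-1, 28)), -1)) = Mul(4938214, Pow(Add(1856861, -28), -1)) = Mul(4938214, Pow(1856833, -1)) = Mul(4938214, Rational(1, 1856833)) = Rational(4938214, 1856833)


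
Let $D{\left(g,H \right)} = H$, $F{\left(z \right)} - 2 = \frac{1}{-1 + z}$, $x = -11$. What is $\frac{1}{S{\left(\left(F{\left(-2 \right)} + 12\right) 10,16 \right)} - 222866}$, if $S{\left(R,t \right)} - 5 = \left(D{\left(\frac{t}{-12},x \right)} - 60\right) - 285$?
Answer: $- \frac{1}{223217} \approx -4.4799 \cdot 10^{-6}$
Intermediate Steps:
$F{\left(z \right)} = 2 + \frac{1}{-1 + z}$
$S{\left(R,t \right)} = -351$ ($S{\left(R,t \right)} = 5 - 356 = -351$)
$\frac{1}{S{\left(\left(F{\left(-2 \right)} + 12\right) 10,16 \right)} - 222866} = \frac{1}{-351 - 222866} = \frac{1}{-223217} = - \frac{1}{223217}$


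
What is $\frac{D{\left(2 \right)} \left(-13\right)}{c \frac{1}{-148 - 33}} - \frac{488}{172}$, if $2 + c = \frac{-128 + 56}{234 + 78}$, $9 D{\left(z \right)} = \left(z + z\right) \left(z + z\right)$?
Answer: $- \frac{21077074}{11223} \approx -1878.0$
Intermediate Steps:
$D{\left(z \right)} = \frac{4 z^{2}}{9}$ ($D{\left(z \right)} = \frac{\left(z + z\right) \left(z + z\right)}{9} = \frac{2 z 2 z}{9} = \frac{4 z^{2}}{9}$)
$c = - \frac{29}{13}$ ($c = -2 + \frac{-128 + 56}{234 + 78} = -2 - \frac{72}{312} = -2 - \frac{3}{13} = - \frac{29}{13} \approx -2.2308$)
$\frac{D{\left(2 \right)} \left(-13\right)}{c \frac{1}{-148 - 33}} - \frac{488}{172} = \frac{\frac{4 \cdot 2^{2}}{9} \left(-13\right)}{\left(- \frac{29}{13}\right) \frac{1}{-148 - 33}} - \frac{488}{172} = \frac{\frac{4}{9} \cdot 4 \left(-13\right)}{\left(- \frac{29}{13}\right) \frac{1}{-148 - 33}} - \frac{122}{43} = \frac{\frac{16}{9} \left(-13\right)}{\left(- \frac{29}{13}\right) \frac{1}{-181}} - \frac{122}{43} = - \frac{208}{9 \left(\left(- \frac{29}{13}\right) \left(- \frac{1}{181}\right)\right)} - \frac{122}{43} = - \frac{208}{9 \cdot \frac{29}{2353}} - \frac{122}{43} = \left(- \frac{208}{9}\right) \frac{2353}{29} - \frac{122}{43} = - \frac{489424}{261} - \frac{122}{43} = - \frac{21077074}{11223}$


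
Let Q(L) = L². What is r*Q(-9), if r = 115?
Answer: 9315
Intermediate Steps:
r*Q(-9) = 115*(-9)² = 115*81 = 9315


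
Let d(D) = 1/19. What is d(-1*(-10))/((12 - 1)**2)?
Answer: 1/2299 ≈ 0.00043497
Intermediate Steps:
d(D) = 1/19
d(-1*(-10))/((12 - 1)**2) = 1/(19*((12 - 1)**2)) = 1/(19*(11**2)) = (1/19)/121 = (1/19)*(1/121) = 1/2299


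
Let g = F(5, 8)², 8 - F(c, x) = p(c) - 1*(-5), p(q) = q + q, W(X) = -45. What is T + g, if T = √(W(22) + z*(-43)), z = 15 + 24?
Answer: 49 + I*√1722 ≈ 49.0 + 41.497*I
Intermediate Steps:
p(q) = 2*q
z = 39
F(c, x) = 3 - 2*c (F(c, x) = 8 - (2*c - 1*(-5)) = 8 - (2*c + 5) = 8 - (5 + 2*c) = 8 + (-5 - 2*c) = 3 - 2*c)
g = 49 (g = (3 - 2*5)² = (3 - 10)² = (-7)² = 49)
T = I*√1722 (T = √(-45 + 39*(-43)) = √(-45 - 1677) = √(-1722) = I*√1722 ≈ 41.497*I)
T + g = I*√1722 + 49 = 49 + I*√1722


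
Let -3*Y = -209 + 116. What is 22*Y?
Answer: 682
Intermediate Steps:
Y = 31 (Y = -(-209 + 116)/3 = -1/3*(-93) = 31)
22*Y = 22*31 = 682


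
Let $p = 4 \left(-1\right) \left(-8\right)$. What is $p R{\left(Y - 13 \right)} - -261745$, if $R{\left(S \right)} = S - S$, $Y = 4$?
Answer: $261745$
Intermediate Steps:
$R{\left(S \right)} = 0$
$p = 32$ ($p = \left(-4\right) \left(-8\right) = 32$)
$p R{\left(Y - 13 \right)} - -261745 = 32 \cdot 0 - -261745 = 0 + 261745 = 261745$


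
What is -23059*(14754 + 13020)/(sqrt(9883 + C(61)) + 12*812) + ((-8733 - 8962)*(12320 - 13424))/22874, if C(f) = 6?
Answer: -2429130119093592/37440654991 + 640440666*sqrt(9889)/94935647 ≈ -64209.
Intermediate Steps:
-23059*(14754 + 13020)/(sqrt(9883 + C(61)) + 12*812) + ((-8733 - 8962)*(12320 - 13424))/22874 = -23059*(14754 + 13020)/(sqrt(9883 + 6) + 12*812) + ((-8733 - 8962)*(12320 - 13424))/22874 = -23059*27774/(sqrt(9889) + 9744) - 17695*(-1104)*(1/22874) = -23059*27774/(9744 + sqrt(9889)) + 19535280*(1/22874) = -23059/(1624/4629 + sqrt(9889)/27774) + 9767640/11437 = 9767640/11437 - 23059/(1624/4629 + sqrt(9889)/27774)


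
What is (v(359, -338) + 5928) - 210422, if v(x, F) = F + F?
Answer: -205170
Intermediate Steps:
v(x, F) = 2*F
(v(359, -338) + 5928) - 210422 = (2*(-338) + 5928) - 210422 = (-676 + 5928) - 210422 = 5252 - 210422 = -205170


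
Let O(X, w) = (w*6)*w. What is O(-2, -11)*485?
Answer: 352110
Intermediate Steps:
O(X, w) = 6*w**2 (O(X, w) = (6*w)*w = 6*w**2)
O(-2, -11)*485 = (6*(-11)**2)*485 = (6*121)*485 = 726*485 = 352110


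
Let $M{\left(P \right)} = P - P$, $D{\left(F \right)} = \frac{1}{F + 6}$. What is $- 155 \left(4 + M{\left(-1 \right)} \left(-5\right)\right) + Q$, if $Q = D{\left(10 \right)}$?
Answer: $- \frac{9919}{16} \approx -619.94$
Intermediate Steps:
$D{\left(F \right)} = \frac{1}{6 + F}$
$M{\left(P \right)} = 0$
$Q = \frac{1}{16}$ ($Q = \frac{1}{6 + 10} = \frac{1}{16} \approx 0.0625$)
$- 155 \left(4 + M{\left(-1 \right)} \left(-5\right)\right) + Q = - 155 \left(4 + 0 \left(-5\right)\right) + \frac{1}{16} = - 155 \left(4 + 0\right) + \frac{1}{16} = \left(-155\right) 4 + \frac{1}{16} = -620 + \frac{1}{16} = - \frac{9919}{16}$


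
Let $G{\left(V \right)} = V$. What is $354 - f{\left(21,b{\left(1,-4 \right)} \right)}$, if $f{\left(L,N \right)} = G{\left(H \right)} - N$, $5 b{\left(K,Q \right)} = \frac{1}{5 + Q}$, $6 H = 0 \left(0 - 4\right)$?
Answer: $\frac{1771}{5} \approx 354.2$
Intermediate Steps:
$H = 0$ ($H = \frac{0 \left(0 - 4\right)}{6} = \frac{0 \left(-4\right)}{6} = \frac{1}{6} \cdot 0 = 0$)
$b{\left(K,Q \right)} = \frac{1}{5 \left(5 + Q\right)}$
$f{\left(L,N \right)} = - N$ ($f{\left(L,N \right)} = 0 - N = - N$)
$354 - f{\left(21,b{\left(1,-4 \right)} \right)} = 354 - - \frac{1}{5 \left(5 - 4\right)} = 354 - - \frac{1}{5 \cdot 1} = 354 - - \frac{1}{5} = 354 + \frac{1}{5} = \frac{1771}{5}$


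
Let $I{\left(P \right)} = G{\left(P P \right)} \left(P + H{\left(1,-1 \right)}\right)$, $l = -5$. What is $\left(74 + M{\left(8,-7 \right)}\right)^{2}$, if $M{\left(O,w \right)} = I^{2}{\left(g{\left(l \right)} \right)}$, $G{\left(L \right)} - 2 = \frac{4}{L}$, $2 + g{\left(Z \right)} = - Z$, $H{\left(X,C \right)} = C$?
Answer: $\frac{62884900}{6561} \approx 9584.7$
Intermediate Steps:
$g{\left(Z \right)} = -2 - Z$
$G{\left(L \right)} = 2 + \frac{4}{L}$
$I{\left(P \right)} = \left(-1 + P\right) \left(2 + \frac{4}{P^{2}}\right)$ ($I{\left(P \right)} = \left(2 + \frac{4}{P P}\right) \left(P - 1\right) = \left(2 + \frac{4}{P^{2}}\right) \left(-1 + P\right) = \left(-1 + P\right) \left(2 + \frac{4}{P^{2}}\right)$)
$M{\left(O,w \right)} = \frac{1936}{81}$ ($M{\left(O,w \right)} = \left(\frac{2 \left(-1 - -3\right) \left(2 + \left(-2 - -5\right)^{2}\right)}{\left(-2 - -5\right)^{2}}\right)^{2} = \left(\frac{2 \left(-1 + \left(-2 + 5\right)\right) \left(2 + \left(-2 + 5\right)^{2}\right)}{\left(-2 + 5\right)^{2}}\right)^{2} = \left(\frac{2 \left(-1 + 3\right) \left(2 + 3^{2}\right)}{9}\right)^{2} = \left(2 \cdot \frac{1}{9} \cdot 2 \left(2 + 9\right)\right)^{2} = \left(2 \cdot \frac{1}{9} \cdot 2 \cdot 11\right)^{2} = \left(\frac{44}{9}\right)^{2} = \frac{1936}{81}$)
$\left(74 + M{\left(8,-7 \right)}\right)^{2} = \left(74 + \frac{1936}{81}\right)^{2} = \left(\frac{7930}{81}\right)^{2} = \frac{62884900}{6561}$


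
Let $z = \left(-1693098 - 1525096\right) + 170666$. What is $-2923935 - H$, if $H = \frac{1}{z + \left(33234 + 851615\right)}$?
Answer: $- \frac{6323532821864}{2162679} \approx -2.9239 \cdot 10^{6}$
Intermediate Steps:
$z = -3047528$ ($z = -3218194 + 170666 = -3047528$)
$H = - \frac{1}{2162679}$ ($H = \frac{1}{-3047528 + \left(33234 + 851615\right)} = \frac{1}{-3047528 + 884849} = \frac{1}{-2162679} = - \frac{1}{2162679} \approx -4.6239 \cdot 10^{-7}$)
$-2923935 - H = -2923935 - - \frac{1}{2162679} = -2923935 + \frac{1}{2162679} = - \frac{6323532821864}{2162679}$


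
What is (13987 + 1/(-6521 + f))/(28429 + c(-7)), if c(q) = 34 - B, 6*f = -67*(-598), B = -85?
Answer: 6573893/13417560 ≈ 0.48995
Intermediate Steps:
f = 20033/3 (f = (-67*(-598))/6 = (⅙)*40066 = 20033/3 ≈ 6677.7)
c(q) = 119 (c(q) = 34 - 1*(-85) = 34 + 85 = 119)
(13987 + 1/(-6521 + f))/(28429 + c(-7)) = (13987 + 1/(-6521 + 20033/3))/(28429 + 119) = (13987 + 1/(470/3))/28548 = (13987 + 3/470)*(1/28548) = (6573893/470)*(1/28548) = 6573893/13417560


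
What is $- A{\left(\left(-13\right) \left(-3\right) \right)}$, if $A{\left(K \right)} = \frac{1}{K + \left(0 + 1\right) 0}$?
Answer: $- \frac{1}{39} \approx -0.025641$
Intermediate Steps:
$A{\left(K \right)} = \frac{1}{K}$ ($A{\left(K \right)} = \frac{1}{K + 1 \cdot 0} = \frac{1}{K + 0} = \frac{1}{K}$)
$- A{\left(\left(-13\right) \left(-3\right) \right)} = - \frac{1}{\left(-13\right) \left(-3\right)} = - \frac{1}{39}$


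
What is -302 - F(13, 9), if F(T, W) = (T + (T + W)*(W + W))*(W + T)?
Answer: -9300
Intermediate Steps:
F(T, W) = (T + W)*(T + 2*W*(T + W)) (F(T, W) = (T + (T + W)*(2*W))*(T + W) = (T + 2*W*(T + W))*(T + W) = (T + W)*(T + 2*W*(T + W)))
-302 - F(13, 9) = -302 - (13² + 2*9³ + 13*9 + 2*9*13² + 4*13*9²) = -302 - (169 + 2*729 + 117 + 2*9*169 + 4*13*81) = -302 - (169 + 1458 + 117 + 3042 + 4212) = -302 - 1*8998 = -302 - 8998 = -9300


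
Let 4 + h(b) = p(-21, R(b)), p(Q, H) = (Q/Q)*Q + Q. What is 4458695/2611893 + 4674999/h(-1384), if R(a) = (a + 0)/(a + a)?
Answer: -12210392063137/120147078 ≈ -1.0163e+5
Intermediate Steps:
R(a) = ½ (R(a) = a/((2*a)) = a*(1/(2*a)) = ½)
p(Q, H) = 2*Q (p(Q, H) = 1*Q + Q = Q + Q = 2*Q)
h(b) = -46 (h(b) = -4 + 2*(-21) = -4 - 42 = -46)
4458695/2611893 + 4674999/h(-1384) = 4458695/2611893 + 4674999/(-46) = 4458695*(1/2611893) + 4674999*(-1/46) = 4458695/2611893 - 4674999/46 = -12210392063137/120147078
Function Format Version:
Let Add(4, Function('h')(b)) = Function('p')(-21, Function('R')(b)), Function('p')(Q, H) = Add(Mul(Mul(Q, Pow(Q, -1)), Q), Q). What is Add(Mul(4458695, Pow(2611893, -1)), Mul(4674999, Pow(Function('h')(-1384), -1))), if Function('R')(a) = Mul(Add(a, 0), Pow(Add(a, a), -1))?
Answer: Rational(-12210392063137, 120147078) ≈ -1.0163e+5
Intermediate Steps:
Function('R')(a) = Rational(1, 2) (Function('R')(a) = Mul(a, Pow(Mul(2, a), -1)) = Mul(a, Mul(Rational(1, 2), Pow(a, -1))) = Rational(1, 2))
Function('p')(Q, H) = Mul(2, Q) (Function('p')(Q, H) = Add(Mul(1, Q), Q) = Add(Q, Q) = Mul(2, Q))
Function('h')(b) = -46 (Function('h')(b) = Add(-4, Mul(2, -21)) = Add(-4, -42) = -46)
Add(Mul(4458695, Pow(2611893, -1)), Mul(4674999, Pow(Function('h')(-1384), -1))) = Add(Mul(4458695, Pow(2611893, -1)), Mul(4674999, Pow(-46, -1))) = Add(Mul(4458695, Rational(1, 2611893)), Mul(4674999, Rational(-1, 46))) = Add(Rational(4458695, 2611893), Rational(-4674999, 46)) = Rational(-12210392063137, 120147078)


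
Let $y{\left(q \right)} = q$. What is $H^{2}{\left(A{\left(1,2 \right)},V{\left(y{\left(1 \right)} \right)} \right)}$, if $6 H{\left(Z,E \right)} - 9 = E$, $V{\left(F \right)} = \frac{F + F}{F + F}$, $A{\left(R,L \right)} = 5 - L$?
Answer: $\frac{25}{9} \approx 2.7778$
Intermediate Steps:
$V{\left(F \right)} = 1$ ($V{\left(F \right)} = \frac{2 F}{2 F} = 2 F \frac{1}{2 F} = 1$)
$H{\left(Z,E \right)} = \frac{3}{2} + \frac{E}{6}$
$H^{2}{\left(A{\left(1,2 \right)},V{\left(y{\left(1 \right)} \right)} \right)} = \left(\frac{3}{2} + \frac{1}{6} \cdot 1\right)^{2} = \left(\frac{3}{2} + \frac{1}{6}\right)^{2} = \left(\frac{5}{3}\right)^{2} = \frac{25}{9}$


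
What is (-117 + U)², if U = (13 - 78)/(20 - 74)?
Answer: 39100009/2916 ≈ 13409.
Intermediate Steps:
U = 65/54 (U = -65/(-54) = -65*(-1/54) = 65/54 ≈ 1.2037)
(-117 + U)² = (-117 + 65/54)² = (-6253/54)² = 39100009/2916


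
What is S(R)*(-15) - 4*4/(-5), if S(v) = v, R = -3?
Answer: 241/5 ≈ 48.200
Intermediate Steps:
S(R)*(-15) - 4*4/(-5) = -3*(-15) - 4*4/(-5) = 45 - 16*(-⅕) = 45 + 16/5 = 241/5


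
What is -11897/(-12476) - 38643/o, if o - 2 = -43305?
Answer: 997285859/540248228 ≈ 1.8460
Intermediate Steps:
o = -43303 (o = 2 - 43305 = -43303)
-11897/(-12476) - 38643/o = -11897/(-12476) - 38643/(-43303) = -11897*(-1/12476) - 38643*(-1/43303) = 11897/12476 + 38643/43303 = 997285859/540248228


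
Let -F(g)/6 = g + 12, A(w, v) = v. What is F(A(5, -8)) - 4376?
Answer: -4400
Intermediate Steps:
F(g) = -72 - 6*g (F(g) = -6*(g + 12) = -6*(12 + g) = -72 - 6*g)
F(A(5, -8)) - 4376 = (-72 - 6*(-8)) - 4376 = (-72 + 48) - 4376 = -24 - 4376 = -4400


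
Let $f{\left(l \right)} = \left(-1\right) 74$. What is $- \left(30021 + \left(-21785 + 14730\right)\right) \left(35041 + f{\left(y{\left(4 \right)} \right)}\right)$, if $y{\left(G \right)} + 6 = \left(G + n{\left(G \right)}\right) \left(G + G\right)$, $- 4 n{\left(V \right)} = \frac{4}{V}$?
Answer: $-803052122$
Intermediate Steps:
$n{\left(V \right)} = - \frac{1}{V}$ ($n{\left(V \right)} = - \frac{4 \frac{1}{V}}{4} = - \frac{1}{V}$)
$y{\left(G \right)} = -6 + 2 G \left(G - \frac{1}{G}\right)$ ($y{\left(G \right)} = -6 + \left(G - \frac{1}{G}\right) \left(G + G\right) = -6 + \left(G - \frac{1}{G}\right) 2 G = -6 + 2 G \left(G - \frac{1}{G}\right)$)
$f{\left(l \right)} = -74$
$- \left(30021 + \left(-21785 + 14730\right)\right) \left(35041 + f{\left(y{\left(4 \right)} \right)}\right) = - \left(30021 + \left(-21785 + 14730\right)\right) \left(35041 - 74\right) = - \left(30021 - 7055\right) 34967 = - 22966 \cdot 34967 = \left(-1\right) 803052122 = -803052122$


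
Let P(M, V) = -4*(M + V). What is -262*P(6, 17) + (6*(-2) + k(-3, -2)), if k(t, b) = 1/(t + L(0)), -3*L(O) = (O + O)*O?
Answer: 72275/3 ≈ 24092.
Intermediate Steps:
P(M, V) = -4*M - 4*V
L(O) = -2*O²/3 (L(O) = -(O + O)*O/3 = -2*O*O/3 = -2*O²/3)
k(t, b) = 1/t (k(t, b) = 1/(t - ⅔*0²) = 1/(t - ⅔*0) = 1/(t + 0) = 1/t)
-262*P(6, 17) + (6*(-2) + k(-3, -2)) = -262*(-4*6 - 4*17) + (6*(-2) + 1/(-3)) = -262*(-24 - 68) + (-12 - ⅓) = -262*(-92) - 37/3 = 24104 - 37/3 = 72275/3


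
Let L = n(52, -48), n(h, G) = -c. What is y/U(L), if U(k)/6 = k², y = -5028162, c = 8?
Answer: -838027/64 ≈ -13094.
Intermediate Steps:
n(h, G) = -8 (n(h, G) = -1*8 = -8)
L = -8
U(k) = 6*k²
y/U(L) = -5028162/(6*(-8)²) = -5028162/(6*64) = -5028162/384 = -5028162*1/384 = -838027/64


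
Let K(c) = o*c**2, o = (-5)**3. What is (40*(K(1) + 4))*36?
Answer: -174240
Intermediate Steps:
o = -125
K(c) = -125*c**2
(40*(K(1) + 4))*36 = (40*(-125*1**2 + 4))*36 = (40*(-125*1 + 4))*36 = (40*(-125 + 4))*36 = (40*(-121))*36 = -4840*36 = -174240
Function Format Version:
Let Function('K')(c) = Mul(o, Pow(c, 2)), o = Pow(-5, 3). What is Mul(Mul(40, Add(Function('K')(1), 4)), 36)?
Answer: -174240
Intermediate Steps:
o = -125
Function('K')(c) = Mul(-125, Pow(c, 2))
Mul(Mul(40, Add(Function('K')(1), 4)), 36) = Mul(Mul(40, Add(Mul(-125, Pow(1, 2)), 4)), 36) = Mul(Mul(40, Add(Mul(-125, 1), 4)), 36) = Mul(Mul(40, Add(-125, 4)), 36) = Mul(Mul(40, -121), 36) = Mul(-4840, 36) = -174240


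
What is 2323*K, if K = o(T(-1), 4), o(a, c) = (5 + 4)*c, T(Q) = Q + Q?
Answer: 83628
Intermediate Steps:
T(Q) = 2*Q
o(a, c) = 9*c
K = 36 (K = 9*4 = 36)
2323*K = 2323*36 = 83628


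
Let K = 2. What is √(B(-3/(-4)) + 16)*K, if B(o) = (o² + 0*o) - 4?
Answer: √201/2 ≈ 7.0887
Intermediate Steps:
B(o) = -4 + o² (B(o) = (o² + 0) - 4 = o² - 4 = -4 + o²)
√(B(-3/(-4)) + 16)*K = √((-4 + (-3/(-4))²) + 16)*2 = √((-4 + (-3*(-¼))²) + 16)*2 = √((-4 + (¾)²) + 16)*2 = √((-4 + 9/16) + 16)*2 = √(-55/16 + 16)*2 = √(201/16)*2 = (√201/4)*2 = √201/2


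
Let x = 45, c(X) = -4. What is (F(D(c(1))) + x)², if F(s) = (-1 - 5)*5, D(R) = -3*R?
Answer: 225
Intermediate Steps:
F(s) = -30 (F(s) = -6*5 = -30)
(F(D(c(1))) + x)² = (-30 + 45)² = 15² = 225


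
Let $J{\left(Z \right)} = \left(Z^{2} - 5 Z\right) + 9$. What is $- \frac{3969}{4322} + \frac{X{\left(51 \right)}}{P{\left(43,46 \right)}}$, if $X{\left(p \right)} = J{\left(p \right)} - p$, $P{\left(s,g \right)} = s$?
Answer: $\frac{9787221}{185846} \approx 52.663$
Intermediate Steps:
$J{\left(Z \right)} = 9 + Z^{2} - 5 Z$
$X{\left(p \right)} = 9 + p^{2} - 6 p$ ($X{\left(p \right)} = \left(9 + p^{2} - 5 p\right) - p = 9 + p^{2} - 6 p$)
$- \frac{3969}{4322} + \frac{X{\left(51 \right)}}{P{\left(43,46 \right)}} = - \frac{3969}{4322} + \frac{9 + 51^{2} - 306}{43} = \left(-3969\right) \frac{1}{4322} + \left(9 + 2601 - 306\right) \frac{1}{43} = - \frac{3969}{4322} + 2304 \cdot \frac{1}{43} = - \frac{3969}{4322} + \frac{2304}{43} = \frac{9787221}{185846}$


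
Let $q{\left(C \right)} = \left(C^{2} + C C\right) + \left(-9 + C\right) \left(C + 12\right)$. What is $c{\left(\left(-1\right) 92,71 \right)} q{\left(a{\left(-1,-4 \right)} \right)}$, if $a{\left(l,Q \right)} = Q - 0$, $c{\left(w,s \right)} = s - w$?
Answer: $-11736$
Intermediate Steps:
$a{\left(l,Q \right)} = Q$ ($a{\left(l,Q \right)} = Q + 0 = Q$)
$q{\left(C \right)} = 2 C^{2} + \left(-9 + C\right) \left(12 + C\right)$ ($q{\left(C \right)} = \left(C^{2} + C^{2}\right) + \left(-9 + C\right) \left(12 + C\right) = 2 C^{2} + \left(-9 + C\right) \left(12 + C\right)$)
$c{\left(\left(-1\right) 92,71 \right)} q{\left(a{\left(-1,-4 \right)} \right)} = \left(71 - \left(-1\right) 92\right) \left(-108 + 3 \left(-4\right) + 3 \left(-4\right)^{2}\right) = \left(71 - -92\right) \left(-108 - 12 + 3 \cdot 16\right) = \left(71 + 92\right) \left(-108 - 12 + 48\right) = 163 \left(-72\right) = -11736$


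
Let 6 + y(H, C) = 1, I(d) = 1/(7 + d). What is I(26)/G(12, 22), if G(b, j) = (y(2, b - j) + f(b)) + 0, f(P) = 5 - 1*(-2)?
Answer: 1/66 ≈ 0.015152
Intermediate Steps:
f(P) = 7 (f(P) = 5 + 2 = 7)
y(H, C) = -5 (y(H, C) = -6 + 1 = -5)
G(b, j) = 2 (G(b, j) = (-5 + 7) + 0 = 2 + 0 = 2)
I(26)/G(12, 22) = 1/((7 + 26)*2) = (½)/33 = (1/33)*(½) = 1/66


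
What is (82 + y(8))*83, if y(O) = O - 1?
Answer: 7387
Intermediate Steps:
y(O) = -1 + O
(82 + y(8))*83 = (82 + (-1 + 8))*83 = (82 + 7)*83 = 89*83 = 7387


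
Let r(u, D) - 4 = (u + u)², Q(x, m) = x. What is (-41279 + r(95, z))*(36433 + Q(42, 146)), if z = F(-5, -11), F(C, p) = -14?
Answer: -188758125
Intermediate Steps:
z = -14
r(u, D) = 4 + 4*u² (r(u, D) = 4 + (u + u)² = 4 + (2*u)² = 4 + 4*u²)
(-41279 + r(95, z))*(36433 + Q(42, 146)) = (-41279 + (4 + 4*95²))*(36433 + 42) = (-41279 + (4 + 4*9025))*36475 = (-41279 + (4 + 36100))*36475 = (-41279 + 36104)*36475 = -5175*36475 = -188758125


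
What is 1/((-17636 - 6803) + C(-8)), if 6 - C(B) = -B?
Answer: -1/24441 ≈ -4.0915e-5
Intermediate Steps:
C(B) = 6 + B (C(B) = 6 - (-1)*B = 6 + B)
1/((-17636 - 6803) + C(-8)) = 1/((-17636 - 6803) + (6 - 8)) = 1/(-24439 - 2) = 1/(-24441) = -1/24441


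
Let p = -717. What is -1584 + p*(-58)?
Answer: 40002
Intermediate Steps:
-1584 + p*(-58) = -1584 - 717*(-58) = -1584 + 41586 = 40002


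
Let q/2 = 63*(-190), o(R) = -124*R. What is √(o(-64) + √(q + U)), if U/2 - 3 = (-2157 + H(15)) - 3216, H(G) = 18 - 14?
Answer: 2*√(1984 + I*√2167) ≈ 89.09 + 1.045*I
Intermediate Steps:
H(G) = 4
q = -23940 (q = 2*(63*(-190)) = 2*(-11970) = -23940)
U = -10732 (U = 6 + 2*((-2157 + 4) - 3216) = 6 + 2*(-2153 - 3216) = 6 + 2*(-5369) = 6 - 10738 = -10732)
√(o(-64) + √(q + U)) = √(-124*(-64) + √(-23940 - 10732)) = √(7936 + √(-34672)) = √(7936 + 4*I*√2167)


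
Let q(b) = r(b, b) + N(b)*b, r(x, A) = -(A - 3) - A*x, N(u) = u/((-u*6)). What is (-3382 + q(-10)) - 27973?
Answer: -94321/3 ≈ -31440.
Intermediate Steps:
N(u) = -⅙ (N(u) = u/((-6*u)) = u*(-1/(6*u)) = -⅙)
r(x, A) = 3 - A - A*x (r(x, A) = -(-3 + A) - A*x = (3 - A) - A*x = 3 - A - A*x)
q(b) = 3 - b² - 7*b/6 (q(b) = (3 - b - b*b) - b/6 = (3 - b - b²) - b/6 = 3 - b² - 7*b/6)
(-3382 + q(-10)) - 27973 = (-3382 + (3 - 1*(-10)² - 7/6*(-10))) - 27973 = (-3382 + (3 - 1*100 + 35/3)) - 27973 = (-3382 + (3 - 100 + 35/3)) - 27973 = (-3382 - 256/3) - 27973 = -10402/3 - 27973 = -94321/3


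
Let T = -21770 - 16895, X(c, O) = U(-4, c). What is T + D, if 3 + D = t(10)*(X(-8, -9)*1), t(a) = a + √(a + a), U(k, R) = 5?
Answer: -38618 + 10*√5 ≈ -38596.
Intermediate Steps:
X(c, O) = 5
t(a) = a + √2*√a (t(a) = a + √(2*a) = a + √2*√a)
T = -38665
D = 47 + 10*√5 (D = -3 + (10 + √2*√10)*(5*1) = -3 + (10 + 2*√5)*5 = -3 + (50 + 10*√5) = 47 + 10*√5 ≈ 69.361)
T + D = -38665 + (47 + 10*√5) = -38618 + 10*√5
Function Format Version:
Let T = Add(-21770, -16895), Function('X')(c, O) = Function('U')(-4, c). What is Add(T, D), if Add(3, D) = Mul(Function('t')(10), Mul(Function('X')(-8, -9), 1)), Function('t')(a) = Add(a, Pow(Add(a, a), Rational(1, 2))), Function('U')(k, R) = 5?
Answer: Add(-38618, Mul(10, Pow(5, Rational(1, 2)))) ≈ -38596.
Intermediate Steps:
Function('X')(c, O) = 5
Function('t')(a) = Add(a, Mul(Pow(2, Rational(1, 2)), Pow(a, Rational(1, 2)))) (Function('t')(a) = Add(a, Pow(Mul(2, a), Rational(1, 2))) = Add(a, Mul(Pow(2, Rational(1, 2)), Pow(a, Rational(1, 2)))))
T = -38665
D = Add(47, Mul(10, Pow(5, Rational(1, 2)))) (D = Add(-3, Mul(Add(10, Mul(Pow(2, Rational(1, 2)), Pow(10, Rational(1, 2)))), Mul(5, 1))) = Add(-3, Mul(Add(10, Mul(2, Pow(5, Rational(1, 2)))), 5)) = Add(-3, Add(50, Mul(10, Pow(5, Rational(1, 2))))) = Add(47, Mul(10, Pow(5, Rational(1, 2)))) ≈ 69.361)
Add(T, D) = Add(-38665, Add(47, Mul(10, Pow(5, Rational(1, 2))))) = Add(-38618, Mul(10, Pow(5, Rational(1, 2))))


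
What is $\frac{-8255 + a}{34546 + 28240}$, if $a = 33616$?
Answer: $\frac{25361}{62786} \approx 0.40393$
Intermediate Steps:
$\frac{-8255 + a}{34546 + 28240} = \frac{-8255 + 33616}{34546 + 28240} = \frac{25361}{62786}$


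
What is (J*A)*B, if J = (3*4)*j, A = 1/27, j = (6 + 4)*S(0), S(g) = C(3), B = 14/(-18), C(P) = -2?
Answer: 560/81 ≈ 6.9136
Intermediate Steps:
B = -7/9 (B = 14*(-1/18) = -7/9 ≈ -0.77778)
S(g) = -2
j = -20 (j = (6 + 4)*(-2) = 10*(-2) = -20)
A = 1/27 ≈ 0.037037
J = -240 (J = (3*4)*(-20) = 12*(-20) = -240)
(J*A)*B = -240*1/27*(-7/9) = -80/9*(-7/9) = 560/81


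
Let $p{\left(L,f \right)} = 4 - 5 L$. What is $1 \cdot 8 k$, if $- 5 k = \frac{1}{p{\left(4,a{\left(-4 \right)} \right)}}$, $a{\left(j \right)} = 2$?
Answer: $\frac{1}{10} \approx 0.1$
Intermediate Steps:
$k = \frac{1}{80}$ ($k = - \frac{1}{5 \left(4 - 20\right)} = - \frac{1}{5 \left(-16\right)} = \left(- \frac{1}{5}\right) \left(- \frac{1}{16}\right) = \frac{1}{80} \approx 0.0125$)
$1 \cdot 8 k = 1 \cdot 8 \cdot \frac{1}{80} = 8 \cdot \frac{1}{80} = \frac{1}{10}$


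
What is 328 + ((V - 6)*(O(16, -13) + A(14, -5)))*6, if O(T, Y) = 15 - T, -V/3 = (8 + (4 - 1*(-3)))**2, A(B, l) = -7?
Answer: 33016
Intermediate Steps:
V = -675 (V = -3*(8 + (4 - 1*(-3)))**2 = -3*(8 + (4 + 3))**2 = -3*(8 + 7)**2 = -3*15**2 = -3*225 = -675)
328 + ((V - 6)*(O(16, -13) + A(14, -5)))*6 = 328 + ((-675 - 6)*((15 - 1*16) - 7))*6 = 328 - 681*((15 - 16) - 7)*6 = 328 - 681*(-1 - 7)*6 = 328 - 681*(-8)*6 = 328 + 5448*6 = 328 + 32688 = 33016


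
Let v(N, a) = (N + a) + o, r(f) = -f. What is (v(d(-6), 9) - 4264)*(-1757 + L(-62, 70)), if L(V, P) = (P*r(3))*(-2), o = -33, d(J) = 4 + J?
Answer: 5735730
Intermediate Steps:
L(V, P) = 6*P (L(V, P) = (P*(-1*3))*(-2) = (P*(-3))*(-2) = -3*P*(-2) = 6*P)
v(N, a) = -33 + N + a (v(N, a) = (N + a) - 33 = -33 + N + a)
(v(d(-6), 9) - 4264)*(-1757 + L(-62, 70)) = ((-33 + (4 - 6) + 9) - 4264)*(-1757 + 6*70) = ((-33 - 2 + 9) - 4264)*(-1757 + 420) = (-26 - 4264)*(-1337) = -4290*(-1337) = 5735730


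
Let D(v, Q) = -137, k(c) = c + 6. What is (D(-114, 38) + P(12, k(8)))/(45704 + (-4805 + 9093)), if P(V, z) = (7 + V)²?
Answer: 28/6249 ≈ 0.0044807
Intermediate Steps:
k(c) = 6 + c
(D(-114, 38) + P(12, k(8)))/(45704 + (-4805 + 9093)) = (-137 + (7 + 12)²)/(45704 + (-4805 + 9093)) = (-137 + 19²)/(45704 + 4288) = (-137 + 361)/49992 = 224*(1/49992) = 28/6249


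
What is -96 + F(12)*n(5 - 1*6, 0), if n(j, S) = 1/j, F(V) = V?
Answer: -108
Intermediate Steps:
-96 + F(12)*n(5 - 1*6, 0) = -96 + 12/(5 - 1*6) = -96 + 12/(5 - 6) = -96 + 12/(-1) = -96 + 12*(-1) = -96 - 12 = -108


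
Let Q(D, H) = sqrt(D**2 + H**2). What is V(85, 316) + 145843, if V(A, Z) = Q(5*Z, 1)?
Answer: 145843 + sqrt(2496401) ≈ 1.4742e+5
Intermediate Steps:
V(A, Z) = sqrt(1 + 25*Z**2) (V(A, Z) = sqrt((5*Z)**2 + 1**2) = sqrt(25*Z**2 + 1) = sqrt(1 + 25*Z**2))
V(85, 316) + 145843 = sqrt(1 + 25*316**2) + 145843 = sqrt(1 + 25*99856) + 145843 = sqrt(1 + 2496400) + 145843 = sqrt(2496401) + 145843 = 145843 + sqrt(2496401)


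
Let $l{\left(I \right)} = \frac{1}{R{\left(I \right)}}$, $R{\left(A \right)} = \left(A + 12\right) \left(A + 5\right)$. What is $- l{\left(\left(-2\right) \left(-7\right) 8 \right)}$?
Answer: $- \frac{1}{14508} \approx -6.8928 \cdot 10^{-5}$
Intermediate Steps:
$R{\left(A \right)} = \left(5 + A\right) \left(12 + A\right)$ ($R{\left(A \right)} = \left(12 + A\right) \left(5 + A\right) = \left(5 + A\right) \left(12 + A\right)$)
$l{\left(I \right)} = \frac{1}{60 + I^{2} + 17 I}$
$- l{\left(\left(-2\right) \left(-7\right) 8 \right)} = - \frac{1}{60 + \left(\left(-2\right) \left(-7\right) 8\right)^{2} + 17 \left(-2\right) \left(-7\right) 8} = - \frac{1}{60 + \left(14 \cdot 8\right)^{2} + 17 \cdot 14 \cdot 8} = - \frac{1}{60 + 112^{2} + 17 \cdot 112} = - \frac{1}{60 + 12544 + 1904} = - \frac{1}{14508}$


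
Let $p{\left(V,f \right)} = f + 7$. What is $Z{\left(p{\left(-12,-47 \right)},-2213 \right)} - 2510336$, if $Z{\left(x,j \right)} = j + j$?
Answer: $-2514762$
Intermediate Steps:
$p{\left(V,f \right)} = 7 + f$
$Z{\left(x,j \right)} = 2 j$
$Z{\left(p{\left(-12,-47 \right)},-2213 \right)} - 2510336 = 2 \left(-2213\right) - 2510336 = -4426 - 2510336 = -2514762$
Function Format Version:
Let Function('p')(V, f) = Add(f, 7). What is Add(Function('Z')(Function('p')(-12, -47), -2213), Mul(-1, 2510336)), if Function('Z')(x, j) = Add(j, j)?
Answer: -2514762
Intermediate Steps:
Function('p')(V, f) = Add(7, f)
Function('Z')(x, j) = Mul(2, j)
Add(Function('Z')(Function('p')(-12, -47), -2213), Mul(-1, 2510336)) = Add(Mul(2, -2213), Mul(-1, 2510336)) = Add(-4426, -2510336) = -2514762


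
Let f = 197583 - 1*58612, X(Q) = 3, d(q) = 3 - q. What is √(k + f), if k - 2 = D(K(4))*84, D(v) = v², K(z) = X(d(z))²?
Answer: √145777 ≈ 381.81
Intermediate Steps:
K(z) = 9 (K(z) = 3² = 9)
f = 138971 (f = 197583 - 58612 = 138971)
k = 6806 (k = 2 + 9²*84 = 2 + 81*84 = 2 + 6804 = 6806)
√(k + f) = √(6806 + 138971) = √145777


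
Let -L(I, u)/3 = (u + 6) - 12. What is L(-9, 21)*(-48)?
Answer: 2160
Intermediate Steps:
L(I, u) = 18 - 3*u (L(I, u) = -3*((u + 6) - 12) = -3*((6 + u) - 12) = -3*(-6 + u) = 18 - 3*u)
L(-9, 21)*(-48) = (18 - 3*21)*(-48) = (18 - 63)*(-48) = -45*(-48) = 2160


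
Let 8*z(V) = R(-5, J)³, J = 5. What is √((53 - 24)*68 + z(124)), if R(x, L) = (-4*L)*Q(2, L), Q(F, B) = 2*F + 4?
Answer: 2*I*√127507 ≈ 714.16*I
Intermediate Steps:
Q(F, B) = 4 + 2*F
R(x, L) = -32*L (R(x, L) = (-4*L)*(4 + 2*2) = (-4*L)*(4 + 4) = -4*L*8 = -32*L)
z(V) = -512000 (z(V) = (-32*5)³/8 = (⅛)*(-160)³ = (⅛)*(-4096000) = -512000)
√((53 - 24)*68 + z(124)) = √((53 - 24)*68 - 512000) = √(29*68 - 512000) = √(1972 - 512000) = √(-510028) = 2*I*√127507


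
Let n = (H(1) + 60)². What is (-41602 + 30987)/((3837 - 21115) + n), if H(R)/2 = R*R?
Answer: 10615/13434 ≈ 0.79016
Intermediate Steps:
H(R) = 2*R² (H(R) = 2*(R*R) = 2*R²)
n = 3844 (n = (2*1² + 60)² = (2*1 + 60)² = (2 + 60)² = 62² = 3844)
(-41602 + 30987)/((3837 - 21115) + n) = (-41602 + 30987)/((3837 - 21115) + 3844) = -10615/(-17278 + 3844) = -10615/(-13434) = -10615*(-1/13434) = 10615/13434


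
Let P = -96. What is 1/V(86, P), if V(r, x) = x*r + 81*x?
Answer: -1/16032 ≈ -6.2375e-5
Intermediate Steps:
V(r, x) = 81*x + r*x (V(r, x) = r*x + 81*x = 81*x + r*x)
1/V(86, P) = 1/(-96*(81 + 86)) = 1/(-96*167) = 1/(-16032) = -1/16032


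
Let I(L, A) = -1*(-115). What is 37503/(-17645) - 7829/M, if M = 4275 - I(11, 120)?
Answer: -58831037/14680640 ≈ -4.0074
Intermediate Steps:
I(L, A) = 115
M = 4160 (M = 4275 - 1*115 = 4275 - 115 = 4160)
37503/(-17645) - 7829/M = 37503/(-17645) - 7829/4160 = 37503*(-1/17645) - 7829*1/4160 = -37503/17645 - 7829/4160 = -58831037/14680640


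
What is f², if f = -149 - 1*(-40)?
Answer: 11881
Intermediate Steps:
f = -109 (f = -149 + 40 = -109)
f² = (-109)² = 11881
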